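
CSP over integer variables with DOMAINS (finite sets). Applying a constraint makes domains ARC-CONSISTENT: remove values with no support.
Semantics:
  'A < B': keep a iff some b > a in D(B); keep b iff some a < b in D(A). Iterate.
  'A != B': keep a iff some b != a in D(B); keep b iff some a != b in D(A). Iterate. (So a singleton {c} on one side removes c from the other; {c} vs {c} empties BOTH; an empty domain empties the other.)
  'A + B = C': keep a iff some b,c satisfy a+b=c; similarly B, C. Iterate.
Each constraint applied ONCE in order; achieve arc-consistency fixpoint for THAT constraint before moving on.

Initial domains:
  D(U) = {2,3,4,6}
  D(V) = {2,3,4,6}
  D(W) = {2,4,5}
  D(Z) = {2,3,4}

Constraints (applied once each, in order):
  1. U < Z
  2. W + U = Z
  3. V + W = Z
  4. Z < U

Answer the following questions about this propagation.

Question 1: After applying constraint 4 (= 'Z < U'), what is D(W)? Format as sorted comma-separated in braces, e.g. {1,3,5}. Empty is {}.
Answer: {2}

Derivation:
Constraint 1 (U < Z) on D(U)={2,3,4,6} D(Z)={2,3,4}: U {2,3,4,6}->{2,3}; Z {2,3,4}->{3,4}
Constraint 2 (W + U = Z) on D(W)={2,4,5} D(U)={2,3} D(Z)={3,4}: W {2,4,5}->{2}; U {2,3}->{2}; Z {3,4}->{4}
Constraint 3 (V + W = Z) on D(V)={2,3,4,6} D(W)={2} D(Z)={4}: V {2,3,4,6}->{2}
Constraint 4 (Z < U) on D(Z)={4} D(U)={2}: Z {4}->{}; U {2}->{}
So after constraint 4: D(W) = {2}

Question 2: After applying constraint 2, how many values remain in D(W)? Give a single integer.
Answer: 1

Derivation:
Constraint 1 (U < Z) on D(U)={2,3,4,6} D(Z)={2,3,4}: U {2,3,4,6}->{2,3}; Z {2,3,4}->{3,4}
Constraint 2 (W + U = Z) on D(W)={2,4,5} D(U)={2,3} D(Z)={3,4}: W {2,4,5}->{2}; U {2,3}->{2}; Z {3,4}->{4}
So after constraint 2: D(W)={2}, size = 1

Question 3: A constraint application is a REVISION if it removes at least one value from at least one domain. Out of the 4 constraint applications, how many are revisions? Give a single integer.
Answer: 4

Derivation:
Constraint 1 (U < Z) on D(U)={2,3,4,6} D(Z)={2,3,4}: U {2,3,4,6}->{2,3}; Z {2,3,4}->{3,4} => REVISION
Constraint 2 (W + U = Z) on D(W)={2,4,5} D(U)={2,3} D(Z)={3,4}: W {2,4,5}->{2}; U {2,3}->{2}; Z {3,4}->{4} => REVISION
Constraint 3 (V + W = Z) on D(V)={2,3,4,6} D(W)={2} D(Z)={4}: V {2,3,4,6}->{2} => REVISION
Constraint 4 (Z < U) on D(Z)={4} D(U)={2}: Z {4}->{}; U {2}->{} => REVISION
Total revisions = 4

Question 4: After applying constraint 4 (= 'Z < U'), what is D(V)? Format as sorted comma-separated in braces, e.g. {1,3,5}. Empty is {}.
Answer: {2}

Derivation:
Constraint 1 (U < Z) on D(U)={2,3,4,6} D(Z)={2,3,4}: U {2,3,4,6}->{2,3}; Z {2,3,4}->{3,4}
Constraint 2 (W + U = Z) on D(W)={2,4,5} D(U)={2,3} D(Z)={3,4}: W {2,4,5}->{2}; U {2,3}->{2}; Z {3,4}->{4}
Constraint 3 (V + W = Z) on D(V)={2,3,4,6} D(W)={2} D(Z)={4}: V {2,3,4,6}->{2}
Constraint 4 (Z < U) on D(Z)={4} D(U)={2}: Z {4}->{}; U {2}->{}
So after constraint 4: D(V) = {2}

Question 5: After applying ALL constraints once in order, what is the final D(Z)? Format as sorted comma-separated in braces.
Constraint 1 (U < Z) on D(U)={2,3,4,6} D(Z)={2,3,4}: U {2,3,4,6}->{2,3}; Z {2,3,4}->{3,4}
Constraint 2 (W + U = Z) on D(W)={2,4,5} D(U)={2,3} D(Z)={3,4}: W {2,4,5}->{2}; U {2,3}->{2}; Z {3,4}->{4}
Constraint 3 (V + W = Z) on D(V)={2,3,4,6} D(W)={2} D(Z)={4}: V {2,3,4,6}->{2}
Constraint 4 (Z < U) on D(Z)={4} D(U)={2}: Z {4}->{}; U {2}->{}
So after all 4 constraints: D(Z) = {}

Answer: {}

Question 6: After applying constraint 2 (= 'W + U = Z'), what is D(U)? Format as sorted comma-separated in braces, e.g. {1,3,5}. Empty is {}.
Constraint 1 (U < Z) on D(U)={2,3,4,6} D(Z)={2,3,4}: U {2,3,4,6}->{2,3}; Z {2,3,4}->{3,4}
Constraint 2 (W + U = Z) on D(W)={2,4,5} D(U)={2,3} D(Z)={3,4}: W {2,4,5}->{2}; U {2,3}->{2}; Z {3,4}->{4}
So after constraint 2: D(U) = {2}

Answer: {2}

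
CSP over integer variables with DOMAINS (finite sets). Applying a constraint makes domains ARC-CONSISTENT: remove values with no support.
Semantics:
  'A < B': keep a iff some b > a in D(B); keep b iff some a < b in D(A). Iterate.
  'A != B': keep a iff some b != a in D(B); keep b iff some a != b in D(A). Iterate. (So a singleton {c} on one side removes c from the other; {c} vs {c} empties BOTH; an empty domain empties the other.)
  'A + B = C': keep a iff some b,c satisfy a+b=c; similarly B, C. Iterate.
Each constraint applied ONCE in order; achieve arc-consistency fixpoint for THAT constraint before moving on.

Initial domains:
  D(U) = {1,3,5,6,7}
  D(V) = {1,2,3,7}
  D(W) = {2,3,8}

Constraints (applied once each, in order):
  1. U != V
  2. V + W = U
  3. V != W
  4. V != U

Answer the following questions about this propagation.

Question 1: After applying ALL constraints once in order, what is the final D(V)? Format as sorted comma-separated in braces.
Answer: {1,2,3}

Derivation:
Constraint 1 (U != V) on D(U)={1,3,5,6,7} D(V)={1,2,3,7}: no change
Constraint 2 (V + W = U) on D(V)={1,2,3,7} D(W)={2,3,8} D(U)={1,3,5,6,7}: V {1,2,3,7}->{1,2,3}; W {2,3,8}->{2,3}; U {1,3,5,6,7}->{3,5,6}
Constraint 3 (V != W) on D(V)={1,2,3} D(W)={2,3}: no change
Constraint 4 (V != U) on D(V)={1,2,3} D(U)={3,5,6}: no change
So after all 4 constraints: D(V) = {1,2,3}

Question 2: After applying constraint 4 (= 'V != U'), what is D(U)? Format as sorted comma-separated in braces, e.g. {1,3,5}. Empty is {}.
Constraint 1 (U != V) on D(U)={1,3,5,6,7} D(V)={1,2,3,7}: no change
Constraint 2 (V + W = U) on D(V)={1,2,3,7} D(W)={2,3,8} D(U)={1,3,5,6,7}: V {1,2,3,7}->{1,2,3}; W {2,3,8}->{2,3}; U {1,3,5,6,7}->{3,5,6}
Constraint 3 (V != W) on D(V)={1,2,3} D(W)={2,3}: no change
Constraint 4 (V != U) on D(V)={1,2,3} D(U)={3,5,6}: no change
So after constraint 4: D(U) = {3,5,6}

Answer: {3,5,6}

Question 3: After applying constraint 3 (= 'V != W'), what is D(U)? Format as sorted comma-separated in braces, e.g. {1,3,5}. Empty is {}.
Answer: {3,5,6}

Derivation:
Constraint 1 (U != V) on D(U)={1,3,5,6,7} D(V)={1,2,3,7}: no change
Constraint 2 (V + W = U) on D(V)={1,2,3,7} D(W)={2,3,8} D(U)={1,3,5,6,7}: V {1,2,3,7}->{1,2,3}; W {2,3,8}->{2,3}; U {1,3,5,6,7}->{3,5,6}
Constraint 3 (V != W) on D(V)={1,2,3} D(W)={2,3}: no change
So after constraint 3: D(U) = {3,5,6}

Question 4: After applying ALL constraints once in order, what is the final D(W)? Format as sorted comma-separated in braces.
Answer: {2,3}

Derivation:
Constraint 1 (U != V) on D(U)={1,3,5,6,7} D(V)={1,2,3,7}: no change
Constraint 2 (V + W = U) on D(V)={1,2,3,7} D(W)={2,3,8} D(U)={1,3,5,6,7}: V {1,2,3,7}->{1,2,3}; W {2,3,8}->{2,3}; U {1,3,5,6,7}->{3,5,6}
Constraint 3 (V != W) on D(V)={1,2,3} D(W)={2,3}: no change
Constraint 4 (V != U) on D(V)={1,2,3} D(U)={3,5,6}: no change
So after all 4 constraints: D(W) = {2,3}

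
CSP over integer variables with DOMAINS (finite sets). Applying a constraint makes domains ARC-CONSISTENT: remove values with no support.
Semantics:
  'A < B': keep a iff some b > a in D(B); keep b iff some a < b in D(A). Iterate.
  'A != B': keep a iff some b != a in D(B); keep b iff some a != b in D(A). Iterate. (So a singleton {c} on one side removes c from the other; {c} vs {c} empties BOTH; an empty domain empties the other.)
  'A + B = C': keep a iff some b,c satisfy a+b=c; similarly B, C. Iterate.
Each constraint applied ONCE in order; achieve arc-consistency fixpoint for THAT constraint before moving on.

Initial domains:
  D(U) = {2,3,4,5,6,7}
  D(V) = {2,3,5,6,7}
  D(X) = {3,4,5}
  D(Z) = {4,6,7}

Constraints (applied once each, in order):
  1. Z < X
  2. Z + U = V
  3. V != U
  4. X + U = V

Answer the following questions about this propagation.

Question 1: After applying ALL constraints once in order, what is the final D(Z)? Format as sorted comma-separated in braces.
Constraint 1 (Z < X) on D(Z)={4,6,7} D(X)={3,4,5}: Z {4,6,7}->{4}; X {3,4,5}->{5}
Constraint 2 (Z + U = V) on D(Z)={4} D(U)={2,3,4,5,6,7} D(V)={2,3,5,6,7}: U {2,3,4,5,6,7}->{2,3}; V {2,3,5,6,7}->{6,7}
Constraint 3 (V != U) on D(V)={6,7} D(U)={2,3}: no change
Constraint 4 (X + U = V) on D(X)={5} D(U)={2,3} D(V)={6,7}: U {2,3}->{2}; V {6,7}->{7}
So after all 4 constraints: D(Z) = {4}

Answer: {4}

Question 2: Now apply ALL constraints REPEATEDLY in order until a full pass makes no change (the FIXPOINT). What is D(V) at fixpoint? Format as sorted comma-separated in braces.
Answer: {}

Derivation:
pass 0 (initial): D(V)={2,3,5,6,7}
pass 1: U {2,3,4,5,6,7}->{2}; V {2,3,5,6,7}->{7}; X {3,4,5}->{5}; Z {4,6,7}->{4}
pass 2: U {2}->{}; V {7}->{}; X {5}->{}; Z {4}->{}
pass 3: no change
Fixpoint after 3 passes: D(V) = {}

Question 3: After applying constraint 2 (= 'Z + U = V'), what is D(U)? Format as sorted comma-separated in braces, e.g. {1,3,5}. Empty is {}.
Constraint 1 (Z < X) on D(Z)={4,6,7} D(X)={3,4,5}: Z {4,6,7}->{4}; X {3,4,5}->{5}
Constraint 2 (Z + U = V) on D(Z)={4} D(U)={2,3,4,5,6,7} D(V)={2,3,5,6,7}: U {2,3,4,5,6,7}->{2,3}; V {2,3,5,6,7}->{6,7}
So after constraint 2: D(U) = {2,3}

Answer: {2,3}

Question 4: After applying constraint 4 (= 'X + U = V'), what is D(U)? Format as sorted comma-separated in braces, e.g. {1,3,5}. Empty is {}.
Constraint 1 (Z < X) on D(Z)={4,6,7} D(X)={3,4,5}: Z {4,6,7}->{4}; X {3,4,5}->{5}
Constraint 2 (Z + U = V) on D(Z)={4} D(U)={2,3,4,5,6,7} D(V)={2,3,5,6,7}: U {2,3,4,5,6,7}->{2,3}; V {2,3,5,6,7}->{6,7}
Constraint 3 (V != U) on D(V)={6,7} D(U)={2,3}: no change
Constraint 4 (X + U = V) on D(X)={5} D(U)={2,3} D(V)={6,7}: U {2,3}->{2}; V {6,7}->{7}
So after constraint 4: D(U) = {2}

Answer: {2}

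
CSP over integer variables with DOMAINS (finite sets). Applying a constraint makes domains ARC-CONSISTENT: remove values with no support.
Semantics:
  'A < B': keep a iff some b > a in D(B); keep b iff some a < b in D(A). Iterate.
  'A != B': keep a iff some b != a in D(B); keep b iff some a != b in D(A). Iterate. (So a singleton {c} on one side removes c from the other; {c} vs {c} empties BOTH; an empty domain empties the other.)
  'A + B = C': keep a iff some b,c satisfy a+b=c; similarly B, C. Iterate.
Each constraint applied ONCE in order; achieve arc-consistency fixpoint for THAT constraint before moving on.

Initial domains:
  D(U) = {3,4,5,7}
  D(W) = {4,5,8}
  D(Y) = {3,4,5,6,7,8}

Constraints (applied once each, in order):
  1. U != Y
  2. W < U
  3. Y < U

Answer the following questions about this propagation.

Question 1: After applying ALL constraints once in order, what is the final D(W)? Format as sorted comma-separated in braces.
Constraint 1 (U != Y) on D(U)={3,4,5,7} D(Y)={3,4,5,6,7,8}: no change
Constraint 2 (W < U) on D(W)={4,5,8} D(U)={3,4,5,7}: W {4,5,8}->{4,5}; U {3,4,5,7}->{5,7}
Constraint 3 (Y < U) on D(Y)={3,4,5,6,7,8} D(U)={5,7}: Y {3,4,5,6,7,8}->{3,4,5,6}
So after all 3 constraints: D(W) = {4,5}

Answer: {4,5}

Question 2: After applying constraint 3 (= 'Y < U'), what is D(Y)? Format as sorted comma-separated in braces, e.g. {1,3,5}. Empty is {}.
Constraint 1 (U != Y) on D(U)={3,4,5,7} D(Y)={3,4,5,6,7,8}: no change
Constraint 2 (W < U) on D(W)={4,5,8} D(U)={3,4,5,7}: W {4,5,8}->{4,5}; U {3,4,5,7}->{5,7}
Constraint 3 (Y < U) on D(Y)={3,4,5,6,7,8} D(U)={5,7}: Y {3,4,5,6,7,8}->{3,4,5,6}
So after constraint 3: D(Y) = {3,4,5,6}

Answer: {3,4,5,6}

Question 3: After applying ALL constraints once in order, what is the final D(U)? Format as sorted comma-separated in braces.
Constraint 1 (U != Y) on D(U)={3,4,5,7} D(Y)={3,4,5,6,7,8}: no change
Constraint 2 (W < U) on D(W)={4,5,8} D(U)={3,4,5,7}: W {4,5,8}->{4,5}; U {3,4,5,7}->{5,7}
Constraint 3 (Y < U) on D(Y)={3,4,5,6,7,8} D(U)={5,7}: Y {3,4,5,6,7,8}->{3,4,5,6}
So after all 3 constraints: D(U) = {5,7}

Answer: {5,7}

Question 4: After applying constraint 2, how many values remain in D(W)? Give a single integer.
Answer: 2

Derivation:
Constraint 1 (U != Y) on D(U)={3,4,5,7} D(Y)={3,4,5,6,7,8}: no change
Constraint 2 (W < U) on D(W)={4,5,8} D(U)={3,4,5,7}: W {4,5,8}->{4,5}; U {3,4,5,7}->{5,7}
So after constraint 2: D(W)={4,5}, size = 2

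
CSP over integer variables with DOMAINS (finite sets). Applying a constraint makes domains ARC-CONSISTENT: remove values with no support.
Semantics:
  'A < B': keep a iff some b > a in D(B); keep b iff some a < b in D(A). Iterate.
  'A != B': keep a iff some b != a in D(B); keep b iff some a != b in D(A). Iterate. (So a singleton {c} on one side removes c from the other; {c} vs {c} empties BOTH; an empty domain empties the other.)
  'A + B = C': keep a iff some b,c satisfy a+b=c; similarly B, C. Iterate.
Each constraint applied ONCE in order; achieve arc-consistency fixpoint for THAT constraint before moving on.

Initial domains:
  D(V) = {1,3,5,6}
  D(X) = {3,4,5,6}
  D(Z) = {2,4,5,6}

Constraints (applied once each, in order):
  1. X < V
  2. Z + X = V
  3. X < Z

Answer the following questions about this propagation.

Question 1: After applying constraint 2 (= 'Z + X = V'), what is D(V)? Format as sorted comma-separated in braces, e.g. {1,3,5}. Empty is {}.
Answer: {5,6}

Derivation:
Constraint 1 (X < V) on D(X)={3,4,5,6} D(V)={1,3,5,6}: X {3,4,5,6}->{3,4,5}; V {1,3,5,6}->{5,6}
Constraint 2 (Z + X = V) on D(Z)={2,4,5,6} D(X)={3,4,5} D(V)={5,6}: Z {2,4,5,6}->{2}; X {3,4,5}->{3,4}
So after constraint 2: D(V) = {5,6}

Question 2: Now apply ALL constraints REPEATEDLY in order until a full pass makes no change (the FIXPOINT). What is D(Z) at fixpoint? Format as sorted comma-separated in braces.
pass 0 (initial): D(Z)={2,4,5,6}
pass 1: V {1,3,5,6}->{5,6}; X {3,4,5,6}->{}; Z {2,4,5,6}->{}
pass 2: V {5,6}->{}
pass 3: no change
Fixpoint after 3 passes: D(Z) = {}

Answer: {}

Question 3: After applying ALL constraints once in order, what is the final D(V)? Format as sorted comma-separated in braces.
Constraint 1 (X < V) on D(X)={3,4,5,6} D(V)={1,3,5,6}: X {3,4,5,6}->{3,4,5}; V {1,3,5,6}->{5,6}
Constraint 2 (Z + X = V) on D(Z)={2,4,5,6} D(X)={3,4,5} D(V)={5,6}: Z {2,4,5,6}->{2}; X {3,4,5}->{3,4}
Constraint 3 (X < Z) on D(X)={3,4} D(Z)={2}: X {3,4}->{}; Z {2}->{}
So after all 3 constraints: D(V) = {5,6}

Answer: {5,6}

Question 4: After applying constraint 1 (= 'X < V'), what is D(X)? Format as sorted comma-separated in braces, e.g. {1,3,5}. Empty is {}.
Answer: {3,4,5}

Derivation:
Constraint 1 (X < V) on D(X)={3,4,5,6} D(V)={1,3,5,6}: X {3,4,5,6}->{3,4,5}; V {1,3,5,6}->{5,6}
So after constraint 1: D(X) = {3,4,5}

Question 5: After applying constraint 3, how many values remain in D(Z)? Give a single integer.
Answer: 0

Derivation:
Constraint 1 (X < V) on D(X)={3,4,5,6} D(V)={1,3,5,6}: X {3,4,5,6}->{3,4,5}; V {1,3,5,6}->{5,6}
Constraint 2 (Z + X = V) on D(Z)={2,4,5,6} D(X)={3,4,5} D(V)={5,6}: Z {2,4,5,6}->{2}; X {3,4,5}->{3,4}
Constraint 3 (X < Z) on D(X)={3,4} D(Z)={2}: X {3,4}->{}; Z {2}->{}
So after constraint 3: D(Z)={}, size = 0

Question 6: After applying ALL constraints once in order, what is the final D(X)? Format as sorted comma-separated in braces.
Constraint 1 (X < V) on D(X)={3,4,5,6} D(V)={1,3,5,6}: X {3,4,5,6}->{3,4,5}; V {1,3,5,6}->{5,6}
Constraint 2 (Z + X = V) on D(Z)={2,4,5,6} D(X)={3,4,5} D(V)={5,6}: Z {2,4,5,6}->{2}; X {3,4,5}->{3,4}
Constraint 3 (X < Z) on D(X)={3,4} D(Z)={2}: X {3,4}->{}; Z {2}->{}
So after all 3 constraints: D(X) = {}

Answer: {}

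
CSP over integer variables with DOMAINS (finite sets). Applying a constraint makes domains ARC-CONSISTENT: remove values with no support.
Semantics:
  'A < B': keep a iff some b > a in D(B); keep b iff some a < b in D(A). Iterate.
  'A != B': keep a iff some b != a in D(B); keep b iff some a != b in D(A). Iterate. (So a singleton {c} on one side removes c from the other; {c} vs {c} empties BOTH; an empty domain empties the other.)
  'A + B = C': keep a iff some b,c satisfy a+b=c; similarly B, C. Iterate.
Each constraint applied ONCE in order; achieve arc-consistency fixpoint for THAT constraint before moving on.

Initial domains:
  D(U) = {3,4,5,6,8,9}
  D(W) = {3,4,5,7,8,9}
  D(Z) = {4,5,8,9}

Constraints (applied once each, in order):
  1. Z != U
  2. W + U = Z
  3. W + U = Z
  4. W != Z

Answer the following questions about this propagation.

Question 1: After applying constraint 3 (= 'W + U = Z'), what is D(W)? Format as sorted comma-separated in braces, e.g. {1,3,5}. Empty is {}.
Answer: {3,4,5}

Derivation:
Constraint 1 (Z != U) on D(Z)={4,5,8,9} D(U)={3,4,5,6,8,9}: no change
Constraint 2 (W + U = Z) on D(W)={3,4,5,7,8,9} D(U)={3,4,5,6,8,9} D(Z)={4,5,8,9}: W {3,4,5,7,8,9}->{3,4,5}; U {3,4,5,6,8,9}->{3,4,5,6}; Z {4,5,8,9}->{8,9}
Constraint 3 (W + U = Z) on D(W)={3,4,5} D(U)={3,4,5,6} D(Z)={8,9}: no change
So after constraint 3: D(W) = {3,4,5}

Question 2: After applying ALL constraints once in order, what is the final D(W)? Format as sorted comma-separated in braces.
Answer: {3,4,5}

Derivation:
Constraint 1 (Z != U) on D(Z)={4,5,8,9} D(U)={3,4,5,6,8,9}: no change
Constraint 2 (W + U = Z) on D(W)={3,4,5,7,8,9} D(U)={3,4,5,6,8,9} D(Z)={4,5,8,9}: W {3,4,5,7,8,9}->{3,4,5}; U {3,4,5,6,8,9}->{3,4,5,6}; Z {4,5,8,9}->{8,9}
Constraint 3 (W + U = Z) on D(W)={3,4,5} D(U)={3,4,5,6} D(Z)={8,9}: no change
Constraint 4 (W != Z) on D(W)={3,4,5} D(Z)={8,9}: no change
So after all 4 constraints: D(W) = {3,4,5}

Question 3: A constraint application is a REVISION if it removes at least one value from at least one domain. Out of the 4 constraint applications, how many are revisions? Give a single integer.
Constraint 1 (Z != U) on D(Z)={4,5,8,9} D(U)={3,4,5,6,8,9}: no change => not a revision
Constraint 2 (W + U = Z) on D(W)={3,4,5,7,8,9} D(U)={3,4,5,6,8,9} D(Z)={4,5,8,9}: W {3,4,5,7,8,9}->{3,4,5}; U {3,4,5,6,8,9}->{3,4,5,6}; Z {4,5,8,9}->{8,9} => REVISION
Constraint 3 (W + U = Z) on D(W)={3,4,5} D(U)={3,4,5,6} D(Z)={8,9}: no change => not a revision
Constraint 4 (W != Z) on D(W)={3,4,5} D(Z)={8,9}: no change => not a revision
Total revisions = 1

Answer: 1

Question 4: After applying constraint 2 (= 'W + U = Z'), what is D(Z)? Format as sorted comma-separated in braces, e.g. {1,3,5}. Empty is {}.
Answer: {8,9}

Derivation:
Constraint 1 (Z != U) on D(Z)={4,5,8,9} D(U)={3,4,5,6,8,9}: no change
Constraint 2 (W + U = Z) on D(W)={3,4,5,7,8,9} D(U)={3,4,5,6,8,9} D(Z)={4,5,8,9}: W {3,4,5,7,8,9}->{3,4,5}; U {3,4,5,6,8,9}->{3,4,5,6}; Z {4,5,8,9}->{8,9}
So after constraint 2: D(Z) = {8,9}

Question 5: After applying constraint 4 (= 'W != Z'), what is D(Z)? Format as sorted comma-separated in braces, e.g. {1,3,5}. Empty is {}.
Answer: {8,9}

Derivation:
Constraint 1 (Z != U) on D(Z)={4,5,8,9} D(U)={3,4,5,6,8,9}: no change
Constraint 2 (W + U = Z) on D(W)={3,4,5,7,8,9} D(U)={3,4,5,6,8,9} D(Z)={4,5,8,9}: W {3,4,5,7,8,9}->{3,4,5}; U {3,4,5,6,8,9}->{3,4,5,6}; Z {4,5,8,9}->{8,9}
Constraint 3 (W + U = Z) on D(W)={3,4,5} D(U)={3,4,5,6} D(Z)={8,9}: no change
Constraint 4 (W != Z) on D(W)={3,4,5} D(Z)={8,9}: no change
So after constraint 4: D(Z) = {8,9}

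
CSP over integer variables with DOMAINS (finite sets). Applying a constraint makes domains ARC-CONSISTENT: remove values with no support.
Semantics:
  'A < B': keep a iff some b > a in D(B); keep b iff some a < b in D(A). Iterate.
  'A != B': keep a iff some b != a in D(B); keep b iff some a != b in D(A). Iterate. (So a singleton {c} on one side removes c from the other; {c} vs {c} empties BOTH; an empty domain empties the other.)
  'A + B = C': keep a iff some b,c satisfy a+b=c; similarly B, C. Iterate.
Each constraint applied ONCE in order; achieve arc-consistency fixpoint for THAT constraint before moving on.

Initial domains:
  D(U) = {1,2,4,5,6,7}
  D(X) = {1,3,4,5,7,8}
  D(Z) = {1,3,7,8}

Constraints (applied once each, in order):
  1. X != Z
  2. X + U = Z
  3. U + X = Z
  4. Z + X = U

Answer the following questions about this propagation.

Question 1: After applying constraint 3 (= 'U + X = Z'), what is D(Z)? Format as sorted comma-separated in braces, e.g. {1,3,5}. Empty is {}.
Constraint 1 (X != Z) on D(X)={1,3,4,5,7,8} D(Z)={1,3,7,8}: no change
Constraint 2 (X + U = Z) on D(X)={1,3,4,5,7,8} D(U)={1,2,4,5,6,7} D(Z)={1,3,7,8}: X {1,3,4,5,7,8}->{1,3,4,5,7}; Z {1,3,7,8}->{3,7,8}
Constraint 3 (U + X = Z) on D(U)={1,2,4,5,6,7} D(X)={1,3,4,5,7} D(Z)={3,7,8}: no change
So after constraint 3: D(Z) = {3,7,8}

Answer: {3,7,8}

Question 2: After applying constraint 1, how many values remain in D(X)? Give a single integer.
Answer: 6

Derivation:
Constraint 1 (X != Z) on D(X)={1,3,4,5,7,8} D(Z)={1,3,7,8}: no change
So after constraint 1: D(X)={1,3,4,5,7,8}, size = 6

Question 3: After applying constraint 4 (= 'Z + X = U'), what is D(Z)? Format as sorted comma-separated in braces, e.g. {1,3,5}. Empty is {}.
Constraint 1 (X != Z) on D(X)={1,3,4,5,7,8} D(Z)={1,3,7,8}: no change
Constraint 2 (X + U = Z) on D(X)={1,3,4,5,7,8} D(U)={1,2,4,5,6,7} D(Z)={1,3,7,8}: X {1,3,4,5,7,8}->{1,3,4,5,7}; Z {1,3,7,8}->{3,7,8}
Constraint 3 (U + X = Z) on D(U)={1,2,4,5,6,7} D(X)={1,3,4,5,7} D(Z)={3,7,8}: no change
Constraint 4 (Z + X = U) on D(Z)={3,7,8} D(X)={1,3,4,5,7} D(U)={1,2,4,5,6,7}: Z {3,7,8}->{3}; X {1,3,4,5,7}->{1,3,4}; U {1,2,4,5,6,7}->{4,6,7}
So after constraint 4: D(Z) = {3}

Answer: {3}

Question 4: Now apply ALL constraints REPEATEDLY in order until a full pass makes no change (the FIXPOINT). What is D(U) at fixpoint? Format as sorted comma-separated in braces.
Answer: {}

Derivation:
pass 0 (initial): D(U)={1,2,4,5,6,7}
pass 1: U {1,2,4,5,6,7}->{4,6,7}; X {1,3,4,5,7,8}->{1,3,4}; Z {1,3,7,8}->{3}
pass 2: U {4,6,7}->{}; X {1,3,4}->{}; Z {3}->{}
pass 3: no change
Fixpoint after 3 passes: D(U) = {}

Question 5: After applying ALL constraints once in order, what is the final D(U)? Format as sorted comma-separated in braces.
Constraint 1 (X != Z) on D(X)={1,3,4,5,7,8} D(Z)={1,3,7,8}: no change
Constraint 2 (X + U = Z) on D(X)={1,3,4,5,7,8} D(U)={1,2,4,5,6,7} D(Z)={1,3,7,8}: X {1,3,4,5,7,8}->{1,3,4,5,7}; Z {1,3,7,8}->{3,7,8}
Constraint 3 (U + X = Z) on D(U)={1,2,4,5,6,7} D(X)={1,3,4,5,7} D(Z)={3,7,8}: no change
Constraint 4 (Z + X = U) on D(Z)={3,7,8} D(X)={1,3,4,5,7} D(U)={1,2,4,5,6,7}: Z {3,7,8}->{3}; X {1,3,4,5,7}->{1,3,4}; U {1,2,4,5,6,7}->{4,6,7}
So after all 4 constraints: D(U) = {4,6,7}

Answer: {4,6,7}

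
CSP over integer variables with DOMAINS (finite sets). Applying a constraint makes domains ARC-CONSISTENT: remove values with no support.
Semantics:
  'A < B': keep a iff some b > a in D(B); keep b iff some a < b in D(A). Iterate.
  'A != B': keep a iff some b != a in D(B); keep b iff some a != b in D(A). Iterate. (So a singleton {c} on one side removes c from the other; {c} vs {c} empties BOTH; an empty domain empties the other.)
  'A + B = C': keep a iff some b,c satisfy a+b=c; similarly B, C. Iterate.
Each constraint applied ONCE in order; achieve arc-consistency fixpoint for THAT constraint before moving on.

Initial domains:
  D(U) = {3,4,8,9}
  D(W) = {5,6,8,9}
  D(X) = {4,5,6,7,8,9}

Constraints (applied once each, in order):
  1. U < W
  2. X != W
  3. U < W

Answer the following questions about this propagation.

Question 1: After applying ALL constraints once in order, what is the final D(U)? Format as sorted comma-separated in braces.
Constraint 1 (U < W) on D(U)={3,4,8,9} D(W)={5,6,8,9}: U {3,4,8,9}->{3,4,8}
Constraint 2 (X != W) on D(X)={4,5,6,7,8,9} D(W)={5,6,8,9}: no change
Constraint 3 (U < W) on D(U)={3,4,8} D(W)={5,6,8,9}: no change
So after all 3 constraints: D(U) = {3,4,8}

Answer: {3,4,8}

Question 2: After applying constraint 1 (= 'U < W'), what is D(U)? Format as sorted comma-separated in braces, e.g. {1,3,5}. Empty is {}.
Constraint 1 (U < W) on D(U)={3,4,8,9} D(W)={5,6,8,9}: U {3,4,8,9}->{3,4,8}
So after constraint 1: D(U) = {3,4,8}

Answer: {3,4,8}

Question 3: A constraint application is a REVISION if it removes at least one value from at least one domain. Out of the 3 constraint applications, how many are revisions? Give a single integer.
Constraint 1 (U < W) on D(U)={3,4,8,9} D(W)={5,6,8,9}: U {3,4,8,9}->{3,4,8} => REVISION
Constraint 2 (X != W) on D(X)={4,5,6,7,8,9} D(W)={5,6,8,9}: no change => not a revision
Constraint 3 (U < W) on D(U)={3,4,8} D(W)={5,6,8,9}: no change => not a revision
Total revisions = 1

Answer: 1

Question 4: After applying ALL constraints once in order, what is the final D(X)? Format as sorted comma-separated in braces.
Answer: {4,5,6,7,8,9}

Derivation:
Constraint 1 (U < W) on D(U)={3,4,8,9} D(W)={5,6,8,9}: U {3,4,8,9}->{3,4,8}
Constraint 2 (X != W) on D(X)={4,5,6,7,8,9} D(W)={5,6,8,9}: no change
Constraint 3 (U < W) on D(U)={3,4,8} D(W)={5,6,8,9}: no change
So after all 3 constraints: D(X) = {4,5,6,7,8,9}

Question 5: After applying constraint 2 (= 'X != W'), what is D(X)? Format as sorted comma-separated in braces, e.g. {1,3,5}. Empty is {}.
Constraint 1 (U < W) on D(U)={3,4,8,9} D(W)={5,6,8,9}: U {3,4,8,9}->{3,4,8}
Constraint 2 (X != W) on D(X)={4,5,6,7,8,9} D(W)={5,6,8,9}: no change
So after constraint 2: D(X) = {4,5,6,7,8,9}

Answer: {4,5,6,7,8,9}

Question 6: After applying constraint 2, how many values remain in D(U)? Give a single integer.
Answer: 3

Derivation:
Constraint 1 (U < W) on D(U)={3,4,8,9} D(W)={5,6,8,9}: U {3,4,8,9}->{3,4,8}
Constraint 2 (X != W) on D(X)={4,5,6,7,8,9} D(W)={5,6,8,9}: no change
So after constraint 2: D(U)={3,4,8}, size = 3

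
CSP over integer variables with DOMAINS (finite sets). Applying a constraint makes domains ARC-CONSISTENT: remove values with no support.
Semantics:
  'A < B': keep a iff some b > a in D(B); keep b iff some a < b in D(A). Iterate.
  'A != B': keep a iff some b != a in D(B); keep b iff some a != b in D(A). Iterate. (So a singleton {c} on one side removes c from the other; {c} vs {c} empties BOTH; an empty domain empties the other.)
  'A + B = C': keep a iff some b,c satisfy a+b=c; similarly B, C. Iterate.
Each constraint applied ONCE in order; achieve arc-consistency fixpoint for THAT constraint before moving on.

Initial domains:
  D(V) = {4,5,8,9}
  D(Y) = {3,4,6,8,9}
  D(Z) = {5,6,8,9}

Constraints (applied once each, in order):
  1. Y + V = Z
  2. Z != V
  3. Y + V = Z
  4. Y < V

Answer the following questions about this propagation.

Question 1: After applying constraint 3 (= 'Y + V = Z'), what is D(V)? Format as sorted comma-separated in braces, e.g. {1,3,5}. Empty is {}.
Constraint 1 (Y + V = Z) on D(Y)={3,4,6,8,9} D(V)={4,5,8,9} D(Z)={5,6,8,9}: Y {3,4,6,8,9}->{3,4}; V {4,5,8,9}->{4,5}; Z {5,6,8,9}->{8,9}
Constraint 2 (Z != V) on D(Z)={8,9} D(V)={4,5}: no change
Constraint 3 (Y + V = Z) on D(Y)={3,4} D(V)={4,5} D(Z)={8,9}: no change
So after constraint 3: D(V) = {4,5}

Answer: {4,5}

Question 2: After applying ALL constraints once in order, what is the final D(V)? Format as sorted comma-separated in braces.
Answer: {4,5}

Derivation:
Constraint 1 (Y + V = Z) on D(Y)={3,4,6,8,9} D(V)={4,5,8,9} D(Z)={5,6,8,9}: Y {3,4,6,8,9}->{3,4}; V {4,5,8,9}->{4,5}; Z {5,6,8,9}->{8,9}
Constraint 2 (Z != V) on D(Z)={8,9} D(V)={4,5}: no change
Constraint 3 (Y + V = Z) on D(Y)={3,4} D(V)={4,5} D(Z)={8,9}: no change
Constraint 4 (Y < V) on D(Y)={3,4} D(V)={4,5}: no change
So after all 4 constraints: D(V) = {4,5}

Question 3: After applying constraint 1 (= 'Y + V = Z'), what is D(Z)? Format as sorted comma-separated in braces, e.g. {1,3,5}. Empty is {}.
Answer: {8,9}

Derivation:
Constraint 1 (Y + V = Z) on D(Y)={3,4,6,8,9} D(V)={4,5,8,9} D(Z)={5,6,8,9}: Y {3,4,6,8,9}->{3,4}; V {4,5,8,9}->{4,5}; Z {5,6,8,9}->{8,9}
So after constraint 1: D(Z) = {8,9}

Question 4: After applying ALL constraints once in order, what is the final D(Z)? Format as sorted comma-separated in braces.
Answer: {8,9}

Derivation:
Constraint 1 (Y + V = Z) on D(Y)={3,4,6,8,9} D(V)={4,5,8,9} D(Z)={5,6,8,9}: Y {3,4,6,8,9}->{3,4}; V {4,5,8,9}->{4,5}; Z {5,6,8,9}->{8,9}
Constraint 2 (Z != V) on D(Z)={8,9} D(V)={4,5}: no change
Constraint 3 (Y + V = Z) on D(Y)={3,4} D(V)={4,5} D(Z)={8,9}: no change
Constraint 4 (Y < V) on D(Y)={3,4} D(V)={4,5}: no change
So after all 4 constraints: D(Z) = {8,9}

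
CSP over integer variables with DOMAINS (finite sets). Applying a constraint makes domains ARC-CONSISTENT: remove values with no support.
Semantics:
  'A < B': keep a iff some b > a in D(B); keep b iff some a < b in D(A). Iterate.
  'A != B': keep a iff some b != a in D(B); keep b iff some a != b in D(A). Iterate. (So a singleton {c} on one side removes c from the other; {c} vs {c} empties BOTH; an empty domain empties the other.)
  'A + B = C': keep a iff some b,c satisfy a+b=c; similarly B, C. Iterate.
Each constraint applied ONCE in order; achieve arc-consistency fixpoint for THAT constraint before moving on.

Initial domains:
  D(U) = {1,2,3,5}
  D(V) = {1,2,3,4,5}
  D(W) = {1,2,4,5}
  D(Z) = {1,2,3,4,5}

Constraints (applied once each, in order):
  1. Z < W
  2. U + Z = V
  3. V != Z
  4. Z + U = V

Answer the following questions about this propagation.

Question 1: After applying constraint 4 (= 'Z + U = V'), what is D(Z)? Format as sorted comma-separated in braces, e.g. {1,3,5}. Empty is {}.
Answer: {1,2,3,4}

Derivation:
Constraint 1 (Z < W) on D(Z)={1,2,3,4,5} D(W)={1,2,4,5}: Z {1,2,3,4,5}->{1,2,3,4}; W {1,2,4,5}->{2,4,5}
Constraint 2 (U + Z = V) on D(U)={1,2,3,5} D(Z)={1,2,3,4} D(V)={1,2,3,4,5}: U {1,2,3,5}->{1,2,3}; V {1,2,3,4,5}->{2,3,4,5}
Constraint 3 (V != Z) on D(V)={2,3,4,5} D(Z)={1,2,3,4}: no change
Constraint 4 (Z + U = V) on D(Z)={1,2,3,4} D(U)={1,2,3} D(V)={2,3,4,5}: no change
So after constraint 4: D(Z) = {1,2,3,4}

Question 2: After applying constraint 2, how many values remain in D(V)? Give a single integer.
Answer: 4

Derivation:
Constraint 1 (Z < W) on D(Z)={1,2,3,4,5} D(W)={1,2,4,5}: Z {1,2,3,4,5}->{1,2,3,4}; W {1,2,4,5}->{2,4,5}
Constraint 2 (U + Z = V) on D(U)={1,2,3,5} D(Z)={1,2,3,4} D(V)={1,2,3,4,5}: U {1,2,3,5}->{1,2,3}; V {1,2,3,4,5}->{2,3,4,5}
So after constraint 2: D(V)={2,3,4,5}, size = 4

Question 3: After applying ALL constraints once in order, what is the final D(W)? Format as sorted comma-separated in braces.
Constraint 1 (Z < W) on D(Z)={1,2,3,4,5} D(W)={1,2,4,5}: Z {1,2,3,4,5}->{1,2,3,4}; W {1,2,4,5}->{2,4,5}
Constraint 2 (U + Z = V) on D(U)={1,2,3,5} D(Z)={1,2,3,4} D(V)={1,2,3,4,5}: U {1,2,3,5}->{1,2,3}; V {1,2,3,4,5}->{2,3,4,5}
Constraint 3 (V != Z) on D(V)={2,3,4,5} D(Z)={1,2,3,4}: no change
Constraint 4 (Z + U = V) on D(Z)={1,2,3,4} D(U)={1,2,3} D(V)={2,3,4,5}: no change
So after all 4 constraints: D(W) = {2,4,5}

Answer: {2,4,5}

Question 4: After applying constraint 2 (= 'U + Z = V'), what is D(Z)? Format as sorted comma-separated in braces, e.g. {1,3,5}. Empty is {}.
Answer: {1,2,3,4}

Derivation:
Constraint 1 (Z < W) on D(Z)={1,2,3,4,5} D(W)={1,2,4,5}: Z {1,2,3,4,5}->{1,2,3,4}; W {1,2,4,5}->{2,4,5}
Constraint 2 (U + Z = V) on D(U)={1,2,3,5} D(Z)={1,2,3,4} D(V)={1,2,3,4,5}: U {1,2,3,5}->{1,2,3}; V {1,2,3,4,5}->{2,3,4,5}
So after constraint 2: D(Z) = {1,2,3,4}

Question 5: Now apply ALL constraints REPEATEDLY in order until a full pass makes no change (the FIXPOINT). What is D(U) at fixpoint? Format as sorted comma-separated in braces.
Answer: {1,2,3}

Derivation:
pass 0 (initial): D(U)={1,2,3,5}
pass 1: U {1,2,3,5}->{1,2,3}; V {1,2,3,4,5}->{2,3,4,5}; W {1,2,4,5}->{2,4,5}; Z {1,2,3,4,5}->{1,2,3,4}
pass 2: no change
Fixpoint after 2 passes: D(U) = {1,2,3}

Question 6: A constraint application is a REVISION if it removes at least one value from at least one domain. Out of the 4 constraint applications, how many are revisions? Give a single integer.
Constraint 1 (Z < W) on D(Z)={1,2,3,4,5} D(W)={1,2,4,5}: Z {1,2,3,4,5}->{1,2,3,4}; W {1,2,4,5}->{2,4,5} => REVISION
Constraint 2 (U + Z = V) on D(U)={1,2,3,5} D(Z)={1,2,3,4} D(V)={1,2,3,4,5}: U {1,2,3,5}->{1,2,3}; V {1,2,3,4,5}->{2,3,4,5} => REVISION
Constraint 3 (V != Z) on D(V)={2,3,4,5} D(Z)={1,2,3,4}: no change => not a revision
Constraint 4 (Z + U = V) on D(Z)={1,2,3,4} D(U)={1,2,3} D(V)={2,3,4,5}: no change => not a revision
Total revisions = 2

Answer: 2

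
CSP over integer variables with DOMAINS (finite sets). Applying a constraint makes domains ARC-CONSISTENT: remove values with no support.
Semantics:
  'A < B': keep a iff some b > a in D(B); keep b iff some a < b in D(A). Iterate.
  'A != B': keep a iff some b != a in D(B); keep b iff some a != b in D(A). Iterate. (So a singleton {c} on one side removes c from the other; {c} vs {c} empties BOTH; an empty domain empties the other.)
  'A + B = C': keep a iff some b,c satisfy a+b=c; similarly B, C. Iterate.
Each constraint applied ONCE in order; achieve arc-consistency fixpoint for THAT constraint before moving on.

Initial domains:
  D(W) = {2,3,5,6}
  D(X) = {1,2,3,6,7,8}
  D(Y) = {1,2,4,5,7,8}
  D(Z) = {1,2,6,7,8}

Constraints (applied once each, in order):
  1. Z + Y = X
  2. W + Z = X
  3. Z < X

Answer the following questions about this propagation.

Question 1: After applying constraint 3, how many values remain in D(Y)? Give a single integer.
Constraint 1 (Z + Y = X) on D(Z)={1,2,6,7,8} D(Y)={1,2,4,5,7,8} D(X)={1,2,3,6,7,8}: Z {1,2,6,7,8}->{1,2,6,7}; Y {1,2,4,5,7,8}->{1,2,4,5,7}; X {1,2,3,6,7,8}->{2,3,6,7,8}
Constraint 2 (W + Z = X) on D(W)={2,3,5,6} D(Z)={1,2,6,7} D(X)={2,3,6,7,8}: W {2,3,5,6}->{2,5,6}; Z {1,2,6,7}->{1,2,6}; X {2,3,6,7,8}->{3,6,7,8}
Constraint 3 (Z < X) on D(Z)={1,2,6} D(X)={3,6,7,8}: no change
So after constraint 3: D(Y)={1,2,4,5,7}, size = 5

Answer: 5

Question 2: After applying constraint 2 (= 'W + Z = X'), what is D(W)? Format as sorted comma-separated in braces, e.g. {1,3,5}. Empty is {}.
Answer: {2,5,6}

Derivation:
Constraint 1 (Z + Y = X) on D(Z)={1,2,6,7,8} D(Y)={1,2,4,5,7,8} D(X)={1,2,3,6,7,8}: Z {1,2,6,7,8}->{1,2,6,7}; Y {1,2,4,5,7,8}->{1,2,4,5,7}; X {1,2,3,6,7,8}->{2,3,6,7,8}
Constraint 2 (W + Z = X) on D(W)={2,3,5,6} D(Z)={1,2,6,7} D(X)={2,3,6,7,8}: W {2,3,5,6}->{2,5,6}; Z {1,2,6,7}->{1,2,6}; X {2,3,6,7,8}->{3,6,7,8}
So after constraint 2: D(W) = {2,5,6}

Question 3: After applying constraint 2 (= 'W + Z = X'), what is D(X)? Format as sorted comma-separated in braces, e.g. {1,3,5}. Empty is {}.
Constraint 1 (Z + Y = X) on D(Z)={1,2,6,7,8} D(Y)={1,2,4,5,7,8} D(X)={1,2,3,6,7,8}: Z {1,2,6,7,8}->{1,2,6,7}; Y {1,2,4,5,7,8}->{1,2,4,5,7}; X {1,2,3,6,7,8}->{2,3,6,7,8}
Constraint 2 (W + Z = X) on D(W)={2,3,5,6} D(Z)={1,2,6,7} D(X)={2,3,6,7,8}: W {2,3,5,6}->{2,5,6}; Z {1,2,6,7}->{1,2,6}; X {2,3,6,7,8}->{3,6,7,8}
So after constraint 2: D(X) = {3,6,7,8}

Answer: {3,6,7,8}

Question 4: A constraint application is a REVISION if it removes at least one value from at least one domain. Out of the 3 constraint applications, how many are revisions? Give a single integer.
Answer: 2

Derivation:
Constraint 1 (Z + Y = X) on D(Z)={1,2,6,7,8} D(Y)={1,2,4,5,7,8} D(X)={1,2,3,6,7,8}: Z {1,2,6,7,8}->{1,2,6,7}; Y {1,2,4,5,7,8}->{1,2,4,5,7}; X {1,2,3,6,7,8}->{2,3,6,7,8} => REVISION
Constraint 2 (W + Z = X) on D(W)={2,3,5,6} D(Z)={1,2,6,7} D(X)={2,3,6,7,8}: W {2,3,5,6}->{2,5,6}; Z {1,2,6,7}->{1,2,6}; X {2,3,6,7,8}->{3,6,7,8} => REVISION
Constraint 3 (Z < X) on D(Z)={1,2,6} D(X)={3,6,7,8}: no change => not a revision
Total revisions = 2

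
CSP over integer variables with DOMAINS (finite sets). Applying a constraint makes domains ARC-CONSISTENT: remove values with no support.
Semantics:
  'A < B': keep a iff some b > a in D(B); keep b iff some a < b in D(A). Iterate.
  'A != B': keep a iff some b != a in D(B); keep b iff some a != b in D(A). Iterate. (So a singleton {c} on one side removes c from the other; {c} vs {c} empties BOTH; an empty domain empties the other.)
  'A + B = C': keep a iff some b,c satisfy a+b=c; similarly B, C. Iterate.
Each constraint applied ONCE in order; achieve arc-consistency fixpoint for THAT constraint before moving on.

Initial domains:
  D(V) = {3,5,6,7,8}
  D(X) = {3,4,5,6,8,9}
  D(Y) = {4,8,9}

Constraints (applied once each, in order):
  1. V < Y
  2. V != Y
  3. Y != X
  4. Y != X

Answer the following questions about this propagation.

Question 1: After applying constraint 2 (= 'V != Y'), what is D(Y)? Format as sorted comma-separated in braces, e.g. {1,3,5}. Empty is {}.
Constraint 1 (V < Y) on D(V)={3,5,6,7,8} D(Y)={4,8,9}: no change
Constraint 2 (V != Y) on D(V)={3,5,6,7,8} D(Y)={4,8,9}: no change
So after constraint 2: D(Y) = {4,8,9}

Answer: {4,8,9}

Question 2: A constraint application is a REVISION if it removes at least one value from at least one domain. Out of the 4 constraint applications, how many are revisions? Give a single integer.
Constraint 1 (V < Y) on D(V)={3,5,6,7,8} D(Y)={4,8,9}: no change => not a revision
Constraint 2 (V != Y) on D(V)={3,5,6,7,8} D(Y)={4,8,9}: no change => not a revision
Constraint 3 (Y != X) on D(Y)={4,8,9} D(X)={3,4,5,6,8,9}: no change => not a revision
Constraint 4 (Y != X) on D(Y)={4,8,9} D(X)={3,4,5,6,8,9}: no change => not a revision
Total revisions = 0

Answer: 0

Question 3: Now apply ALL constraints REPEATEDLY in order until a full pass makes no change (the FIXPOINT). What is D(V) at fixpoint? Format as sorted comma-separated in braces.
pass 0 (initial): D(V)={3,5,6,7,8}
pass 1: no change
Fixpoint after 1 passes: D(V) = {3,5,6,7,8}

Answer: {3,5,6,7,8}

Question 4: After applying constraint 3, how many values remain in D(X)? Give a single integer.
Answer: 6

Derivation:
Constraint 1 (V < Y) on D(V)={3,5,6,7,8} D(Y)={4,8,9}: no change
Constraint 2 (V != Y) on D(V)={3,5,6,7,8} D(Y)={4,8,9}: no change
Constraint 3 (Y != X) on D(Y)={4,8,9} D(X)={3,4,5,6,8,9}: no change
So after constraint 3: D(X)={3,4,5,6,8,9}, size = 6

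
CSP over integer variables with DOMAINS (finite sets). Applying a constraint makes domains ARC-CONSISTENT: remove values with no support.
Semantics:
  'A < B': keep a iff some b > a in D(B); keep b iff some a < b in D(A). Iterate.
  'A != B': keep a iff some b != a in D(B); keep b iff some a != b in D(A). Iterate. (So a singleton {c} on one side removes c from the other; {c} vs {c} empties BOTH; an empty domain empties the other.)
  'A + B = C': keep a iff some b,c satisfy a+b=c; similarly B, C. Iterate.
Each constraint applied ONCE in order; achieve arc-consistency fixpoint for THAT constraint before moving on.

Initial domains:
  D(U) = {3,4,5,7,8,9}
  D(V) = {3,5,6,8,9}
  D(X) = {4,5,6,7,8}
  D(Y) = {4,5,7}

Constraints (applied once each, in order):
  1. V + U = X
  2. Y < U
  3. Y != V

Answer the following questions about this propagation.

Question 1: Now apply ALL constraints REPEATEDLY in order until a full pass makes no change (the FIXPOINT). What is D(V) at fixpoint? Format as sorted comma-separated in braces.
pass 0 (initial): D(V)={3,5,6,8,9}
pass 1: U {3,4,5,7,8,9}->{5}; V {3,5,6,8,9}->{3,5}; X {4,5,6,7,8}->{6,7,8}; Y {4,5,7}->{4}
pass 2: V {3,5}->{3}; X {6,7,8}->{8}
pass 3: no change
Fixpoint after 3 passes: D(V) = {3}

Answer: {3}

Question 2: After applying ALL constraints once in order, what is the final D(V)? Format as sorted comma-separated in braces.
Constraint 1 (V + U = X) on D(V)={3,5,6,8,9} D(U)={3,4,5,7,8,9} D(X)={4,5,6,7,8}: V {3,5,6,8,9}->{3,5}; U {3,4,5,7,8,9}->{3,4,5}; X {4,5,6,7,8}->{6,7,8}
Constraint 2 (Y < U) on D(Y)={4,5,7} D(U)={3,4,5}: Y {4,5,7}->{4}; U {3,4,5}->{5}
Constraint 3 (Y != V) on D(Y)={4} D(V)={3,5}: no change
So after all 3 constraints: D(V) = {3,5}

Answer: {3,5}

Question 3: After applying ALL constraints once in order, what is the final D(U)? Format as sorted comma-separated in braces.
Constraint 1 (V + U = X) on D(V)={3,5,6,8,9} D(U)={3,4,5,7,8,9} D(X)={4,5,6,7,8}: V {3,5,6,8,9}->{3,5}; U {3,4,5,7,8,9}->{3,4,5}; X {4,5,6,7,8}->{6,7,8}
Constraint 2 (Y < U) on D(Y)={4,5,7} D(U)={3,4,5}: Y {4,5,7}->{4}; U {3,4,5}->{5}
Constraint 3 (Y != V) on D(Y)={4} D(V)={3,5}: no change
So after all 3 constraints: D(U) = {5}

Answer: {5}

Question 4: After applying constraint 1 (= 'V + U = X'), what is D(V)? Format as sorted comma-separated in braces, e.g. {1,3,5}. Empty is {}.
Answer: {3,5}

Derivation:
Constraint 1 (V + U = X) on D(V)={3,5,6,8,9} D(U)={3,4,5,7,8,9} D(X)={4,5,6,7,8}: V {3,5,6,8,9}->{3,5}; U {3,4,5,7,8,9}->{3,4,5}; X {4,5,6,7,8}->{6,7,8}
So after constraint 1: D(V) = {3,5}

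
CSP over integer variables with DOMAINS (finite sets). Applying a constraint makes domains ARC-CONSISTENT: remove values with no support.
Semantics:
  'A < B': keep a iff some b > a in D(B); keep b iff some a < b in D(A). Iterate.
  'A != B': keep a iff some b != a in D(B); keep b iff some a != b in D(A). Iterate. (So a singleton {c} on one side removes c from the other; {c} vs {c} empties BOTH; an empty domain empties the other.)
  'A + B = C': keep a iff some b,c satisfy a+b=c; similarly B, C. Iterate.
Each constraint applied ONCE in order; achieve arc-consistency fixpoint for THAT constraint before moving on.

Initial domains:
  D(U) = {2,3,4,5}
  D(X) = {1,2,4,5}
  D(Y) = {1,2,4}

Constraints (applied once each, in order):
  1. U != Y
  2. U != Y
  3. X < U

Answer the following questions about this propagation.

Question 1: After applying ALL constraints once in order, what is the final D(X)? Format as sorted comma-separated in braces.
Answer: {1,2,4}

Derivation:
Constraint 1 (U != Y) on D(U)={2,3,4,5} D(Y)={1,2,4}: no change
Constraint 2 (U != Y) on D(U)={2,3,4,5} D(Y)={1,2,4}: no change
Constraint 3 (X < U) on D(X)={1,2,4,5} D(U)={2,3,4,5}: X {1,2,4,5}->{1,2,4}
So after all 3 constraints: D(X) = {1,2,4}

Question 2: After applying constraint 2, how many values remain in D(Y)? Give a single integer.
Answer: 3

Derivation:
Constraint 1 (U != Y) on D(U)={2,3,4,5} D(Y)={1,2,4}: no change
Constraint 2 (U != Y) on D(U)={2,3,4,5} D(Y)={1,2,4}: no change
So after constraint 2: D(Y)={1,2,4}, size = 3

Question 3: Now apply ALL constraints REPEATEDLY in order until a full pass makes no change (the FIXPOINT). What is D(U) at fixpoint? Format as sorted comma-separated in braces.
Answer: {2,3,4,5}

Derivation:
pass 0 (initial): D(U)={2,3,4,5}
pass 1: X {1,2,4,5}->{1,2,4}
pass 2: no change
Fixpoint after 2 passes: D(U) = {2,3,4,5}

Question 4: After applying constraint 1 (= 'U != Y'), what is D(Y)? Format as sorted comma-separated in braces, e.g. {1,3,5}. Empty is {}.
Answer: {1,2,4}

Derivation:
Constraint 1 (U != Y) on D(U)={2,3,4,5} D(Y)={1,2,4}: no change
So after constraint 1: D(Y) = {1,2,4}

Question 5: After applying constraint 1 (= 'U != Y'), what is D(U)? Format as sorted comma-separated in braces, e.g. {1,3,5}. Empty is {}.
Answer: {2,3,4,5}

Derivation:
Constraint 1 (U != Y) on D(U)={2,3,4,5} D(Y)={1,2,4}: no change
So after constraint 1: D(U) = {2,3,4,5}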